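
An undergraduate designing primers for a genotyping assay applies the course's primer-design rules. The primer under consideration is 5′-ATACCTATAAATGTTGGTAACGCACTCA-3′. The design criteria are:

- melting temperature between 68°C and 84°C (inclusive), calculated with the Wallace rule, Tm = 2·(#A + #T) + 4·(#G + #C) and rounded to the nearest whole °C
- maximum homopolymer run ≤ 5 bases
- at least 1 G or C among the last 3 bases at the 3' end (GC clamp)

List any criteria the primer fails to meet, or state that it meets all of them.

Base counts: A=10, T=8, G=4, C=6 (length 28).
Tm: Tm = 2·18 + 4·10 = 76°C ✓
homopolymer run: longest run = 3 ✓
GC clamp: 3' end TCA has 1 G/C ✓

Meets all criteria.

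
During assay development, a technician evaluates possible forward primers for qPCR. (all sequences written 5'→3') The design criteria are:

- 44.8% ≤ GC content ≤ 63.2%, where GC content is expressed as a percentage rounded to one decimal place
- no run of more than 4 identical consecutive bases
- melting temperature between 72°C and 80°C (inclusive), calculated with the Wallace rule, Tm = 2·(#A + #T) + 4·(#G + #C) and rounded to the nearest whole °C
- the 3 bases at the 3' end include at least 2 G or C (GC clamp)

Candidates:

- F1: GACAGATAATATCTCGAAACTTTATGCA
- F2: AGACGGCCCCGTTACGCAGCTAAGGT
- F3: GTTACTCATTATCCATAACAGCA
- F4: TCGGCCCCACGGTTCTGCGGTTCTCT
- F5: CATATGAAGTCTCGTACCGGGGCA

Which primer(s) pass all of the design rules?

F5 only.

F1 (28 nt, A=11 T=8 G=4 C=5): GC 9/28 = 32.1%, outside 44.8–63.2% ✗; longest run = 3 ✓; Tm = 2·19 + 4·9 = 74°C ✓; 3' end GCA has 2 G/C ✓ — fails.
F2 (26 nt, A=6 T=4 G=8 C=8): GC 16/26 = 61.5% ✓; longest run = 4 ✓; Tm = 2·10 + 4·16 = 84°C, outside 72–80°C ✗; 3' end GGT has 2 G/C ✓ — fails.
F3 (23 nt, A=8 T=7 G=2 C=6): GC 8/23 = 34.8%, outside 44.8–63.2% ✗; longest run = 2 ✓; Tm = 2·15 + 4·8 = 62°C, outside 72–80°C ✗; 3' end GCA has 2 G/C ✓ — fails.
F4 (26 nt, A=1 T=8 G=7 C=10): GC 17/26 = 65.4%, outside 44.8–63.2% ✗; longest run = 4 ✓; Tm = 2·9 + 4·17 = 86°C, outside 72–80°C ✗; 3' end TCT has 1 G/C, need ≥2 ✗ — fails.
F5 (24 nt, A=6 T=5 G=7 C=6): GC 13/24 = 54.2% ✓; longest run = 4 ✓; Tm = 2·11 + 4·13 = 74°C ✓; 3' end GCA has 2 G/C ✓ — passes.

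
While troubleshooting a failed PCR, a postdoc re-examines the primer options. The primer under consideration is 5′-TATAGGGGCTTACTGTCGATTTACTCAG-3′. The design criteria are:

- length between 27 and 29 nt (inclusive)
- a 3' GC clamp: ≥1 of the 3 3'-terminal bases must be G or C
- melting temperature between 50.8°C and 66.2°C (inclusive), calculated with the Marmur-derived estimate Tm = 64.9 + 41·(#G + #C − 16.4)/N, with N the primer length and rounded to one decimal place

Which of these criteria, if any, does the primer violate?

Base counts: A=6, T=10, G=7, C=5 (length 28).
length: length 28 ✓
GC clamp: 3' end CAG has 2 G/C ✓
Tm: Tm = 64.9 + 41·(12 − 16.4)/28 = 58.5°C ✓

Meets all criteria.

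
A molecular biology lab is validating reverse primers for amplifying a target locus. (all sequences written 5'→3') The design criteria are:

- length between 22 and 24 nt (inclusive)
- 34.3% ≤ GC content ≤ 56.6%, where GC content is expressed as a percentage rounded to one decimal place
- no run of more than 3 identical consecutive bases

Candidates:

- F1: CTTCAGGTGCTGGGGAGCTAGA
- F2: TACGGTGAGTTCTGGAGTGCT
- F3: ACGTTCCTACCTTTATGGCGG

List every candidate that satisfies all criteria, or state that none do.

None of the candidates satisfy all criteria.

F1 (22 nt, A=4 T=5 G=9 C=4): length 22 ✓; GC 13/22 = 59.1%, outside 34.3–56.6% ✗; longest run = 4, exceeds 3 ✗ — fails.
F2 (21 nt, A=3 T=7 G=8 C=3): length 21, outside 22–24 ✗; GC 11/21 = 52.4% ✓; longest run = 2 ✓ — fails.
F3 (21 nt, A=3 T=7 G=5 C=6): length 21, outside 22–24 ✗; GC 11/21 = 52.4% ✓; longest run = 3 ✓ — fails.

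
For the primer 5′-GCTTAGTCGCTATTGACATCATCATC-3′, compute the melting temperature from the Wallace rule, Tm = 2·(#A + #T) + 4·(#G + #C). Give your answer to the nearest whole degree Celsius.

Base counts: A=6, T=9, G=4, C=7 (length 26).
Tm = 2·(6+9) + 4·(4+7) = 2·15 + 4·11 = 30 + 44 = 74°C.

74°C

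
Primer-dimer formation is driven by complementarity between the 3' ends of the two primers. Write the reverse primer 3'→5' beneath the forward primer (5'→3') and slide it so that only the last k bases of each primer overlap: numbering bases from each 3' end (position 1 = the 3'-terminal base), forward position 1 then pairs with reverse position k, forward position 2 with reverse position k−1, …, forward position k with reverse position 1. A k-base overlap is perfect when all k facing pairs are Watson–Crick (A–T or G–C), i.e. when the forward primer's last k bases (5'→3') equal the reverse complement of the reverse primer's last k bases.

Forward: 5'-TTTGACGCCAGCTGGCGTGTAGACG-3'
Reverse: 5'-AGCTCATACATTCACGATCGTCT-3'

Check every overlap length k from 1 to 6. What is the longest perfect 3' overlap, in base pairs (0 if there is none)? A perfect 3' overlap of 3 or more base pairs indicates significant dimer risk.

Longest perfect overlap: 5 complementary base pairs; significant dimer risk (threshold 3).

Last 6 bases (5'→3') — forward …TAGACG, reverse …TCGTCT.
Reverse complement of the reverse primer's last 6 bases: AGACGA; its first k bases are the reverse complement of the reverse primer's last k bases, so a perfect k-base overlap needs the forward primer's last k bases to equal them.
Comparing (forward last k vs required): k=1: G vs A ✗; k=2: CG vs AG ✗; k=3: ACG vs AGA ✗; k=4: GACG vs AGAC ✗; k=5: AGACG vs AGACG ✓; k=6: TAGACG vs AGACGA ✗.
Only k = 5 is perfect, so the longest perfect 3' overlap is 5.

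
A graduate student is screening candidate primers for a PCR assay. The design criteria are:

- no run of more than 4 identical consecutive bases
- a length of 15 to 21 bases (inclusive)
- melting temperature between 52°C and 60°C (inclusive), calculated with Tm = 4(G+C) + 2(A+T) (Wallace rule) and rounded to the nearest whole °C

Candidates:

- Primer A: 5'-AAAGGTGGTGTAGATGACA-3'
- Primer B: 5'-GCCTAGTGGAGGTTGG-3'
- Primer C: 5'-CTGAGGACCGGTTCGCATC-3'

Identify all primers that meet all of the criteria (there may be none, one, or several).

Primer A and Primer B.

Primer A (19 nt, A=7 T=4 G=7 C=1): longest run = 3 ✓; length 19 ✓; Tm = 2·11 + 4·8 = 54°C ✓ — passes.
Primer B (16 nt, A=2 T=4 G=8 C=2): longest run = 2 ✓; length 16 ✓; Tm = 2·6 + 4·10 = 52°C ✓ — passes.
Primer C (19 nt, A=3 T=4 G=6 C=6): longest run = 2 ✓; length 19 ✓; Tm = 2·7 + 4·12 = 62°C, outside 52–60°C ✗ — fails.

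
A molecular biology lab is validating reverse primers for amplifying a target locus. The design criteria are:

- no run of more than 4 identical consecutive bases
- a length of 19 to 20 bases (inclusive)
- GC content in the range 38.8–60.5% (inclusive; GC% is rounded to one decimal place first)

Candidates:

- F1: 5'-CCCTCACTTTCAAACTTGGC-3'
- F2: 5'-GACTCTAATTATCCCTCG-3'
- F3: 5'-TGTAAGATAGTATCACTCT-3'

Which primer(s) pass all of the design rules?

F1 (20 nt, A=4 T=6 G=2 C=8): longest run = 3 ✓; length 20 ✓; GC 10/20 = 50.0% ✓ — passes.
F2 (18 nt, A=4 T=6 G=2 C=6): longest run = 3 ✓; length 18, outside 19–20 ✗; GC 8/18 = 44.4% ✓ — fails.
F3 (19 nt, A=6 T=7 G=3 C=3): longest run = 2 ✓; length 19 ✓; GC 6/19 = 31.6%, outside 38.8–60.5% ✗ — fails.

F1 only.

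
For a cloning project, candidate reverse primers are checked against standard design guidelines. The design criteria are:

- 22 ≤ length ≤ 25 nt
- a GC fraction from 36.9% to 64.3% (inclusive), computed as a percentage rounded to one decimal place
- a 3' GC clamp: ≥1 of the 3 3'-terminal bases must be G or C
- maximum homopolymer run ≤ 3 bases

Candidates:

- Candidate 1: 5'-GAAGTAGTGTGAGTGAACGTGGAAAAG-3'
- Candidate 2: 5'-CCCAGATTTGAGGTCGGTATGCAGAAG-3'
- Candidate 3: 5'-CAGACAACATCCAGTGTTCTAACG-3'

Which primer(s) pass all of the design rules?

Candidate 1 (27 nt, A=10 T=5 G=11 C=1): length 27, outside 22–25 ✗; GC 12/27 = 44.4% ✓; 3' end AAG has 1 G/C ✓; longest run = 4, exceeds 3 ✗ — fails.
Candidate 2 (27 nt, A=7 T=6 G=9 C=5): length 27, outside 22–25 ✗; GC 14/27 = 51.9% ✓; 3' end AAG has 1 G/C ✓; longest run = 3 ✓ — fails.
Candidate 3 (24 nt, A=8 T=5 G=4 C=7): length 24 ✓; GC 11/24 = 45.8% ✓; 3' end ACG has 2 G/C ✓; longest run = 2 ✓ — passes.

Candidate 3 only.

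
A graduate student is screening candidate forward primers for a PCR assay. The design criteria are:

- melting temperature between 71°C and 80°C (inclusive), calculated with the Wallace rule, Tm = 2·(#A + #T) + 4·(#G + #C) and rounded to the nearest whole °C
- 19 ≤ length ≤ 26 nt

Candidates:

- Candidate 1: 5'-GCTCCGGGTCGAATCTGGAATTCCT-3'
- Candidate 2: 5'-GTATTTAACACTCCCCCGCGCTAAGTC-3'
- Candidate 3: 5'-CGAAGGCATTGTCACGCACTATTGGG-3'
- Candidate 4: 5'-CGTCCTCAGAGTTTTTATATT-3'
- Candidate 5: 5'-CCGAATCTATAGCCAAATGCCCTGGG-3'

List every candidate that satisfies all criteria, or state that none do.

Candidate 1 (25 nt, A=4 T=7 G=7 C=7): Tm = 2·11 + 4·14 = 78°C ✓; length 25 ✓ — passes.
Candidate 2 (27 nt, A=6 T=7 G=4 C=10): Tm = 2·13 + 4·14 = 82°C, outside 71–80°C ✗; length 27, outside 19–26 ✗ — fails.
Candidate 3 (26 nt, A=6 T=6 G=8 C=6): Tm = 2·12 + 4·14 = 80°C ✓; length 26 ✓ — passes.
Candidate 4 (21 nt, A=4 T=10 G=3 C=4): Tm = 2·14 + 4·7 = 56°C, outside 71–80°C ✗; length 21 ✓ — fails.
Candidate 5 (26 nt, A=7 T=5 G=6 C=8): Tm = 2·12 + 4·14 = 80°C ✓; length 26 ✓ — passes.

Candidate 1, Candidate 3 and Candidate 5.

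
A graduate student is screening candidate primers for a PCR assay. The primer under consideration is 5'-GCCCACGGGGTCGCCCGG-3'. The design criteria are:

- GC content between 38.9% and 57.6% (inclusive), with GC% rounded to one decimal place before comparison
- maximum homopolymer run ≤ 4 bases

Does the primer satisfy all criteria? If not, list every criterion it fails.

Base counts: A=1, T=1, G=8, C=8 (length 18).
GC content: GC 16/18 = 88.9%, outside 38.9–57.6% ✗
homopolymer run: longest run = 4 ✓

Fails: GC content.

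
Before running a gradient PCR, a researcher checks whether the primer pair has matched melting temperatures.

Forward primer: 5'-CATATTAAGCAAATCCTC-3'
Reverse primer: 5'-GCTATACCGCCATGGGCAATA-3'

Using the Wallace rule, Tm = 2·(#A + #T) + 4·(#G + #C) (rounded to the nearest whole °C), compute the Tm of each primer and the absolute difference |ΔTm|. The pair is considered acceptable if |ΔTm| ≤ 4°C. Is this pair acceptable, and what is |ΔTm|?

|ΔTm| = 16°C; the pair is not acceptable.

Forward: A=7 T=5 G=1 C=5 → Tm = 2·12 + 4·6 = 48°C.
Reverse: A=6 T=4 G=5 C=6 → Tm = 2·10 + 4·11 = 64°C.
|ΔTm| = |48 − 64| = 16°C, > 4°C.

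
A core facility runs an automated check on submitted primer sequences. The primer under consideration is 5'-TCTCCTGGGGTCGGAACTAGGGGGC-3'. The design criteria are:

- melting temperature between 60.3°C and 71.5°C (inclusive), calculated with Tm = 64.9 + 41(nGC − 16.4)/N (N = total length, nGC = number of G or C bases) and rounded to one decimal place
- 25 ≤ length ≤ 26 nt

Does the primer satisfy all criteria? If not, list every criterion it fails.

Meets all criteria.

Base counts: A=3, T=5, G=11, C=6 (length 25).
Tm: Tm = 64.9 + 41·(17 − 16.4)/25 = 65.9°C ✓
length: length 25 ✓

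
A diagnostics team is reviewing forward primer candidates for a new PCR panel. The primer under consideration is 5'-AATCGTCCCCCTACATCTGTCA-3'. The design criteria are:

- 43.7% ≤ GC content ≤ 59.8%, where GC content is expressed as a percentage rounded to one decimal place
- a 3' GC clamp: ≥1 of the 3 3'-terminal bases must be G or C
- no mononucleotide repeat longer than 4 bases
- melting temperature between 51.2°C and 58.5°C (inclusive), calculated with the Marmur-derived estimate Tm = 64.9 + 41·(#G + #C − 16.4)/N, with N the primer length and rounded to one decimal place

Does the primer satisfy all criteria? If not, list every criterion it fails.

Base counts: A=5, T=6, G=2, C=9 (length 22).
GC content: GC 11/22 = 50.0% ✓
GC clamp: 3' end TCA has 1 G/C ✓
homopolymer run: longest run = 5, exceeds 4 ✗
Tm: Tm = 64.9 + 41·(11 − 16.4)/22 = 54.8°C ✓

Fails: homopolymer run.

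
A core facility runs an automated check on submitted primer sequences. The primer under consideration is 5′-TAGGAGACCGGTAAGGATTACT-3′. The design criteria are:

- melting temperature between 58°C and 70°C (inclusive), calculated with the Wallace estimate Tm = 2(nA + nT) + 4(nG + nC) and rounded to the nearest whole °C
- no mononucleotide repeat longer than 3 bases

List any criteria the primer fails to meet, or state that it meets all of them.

Meets all criteria.

Base counts: A=7, T=5, G=7, C=3 (length 22).
Tm: Tm = 2·12 + 4·10 = 64°C ✓
homopolymer run: longest run = 2 ✓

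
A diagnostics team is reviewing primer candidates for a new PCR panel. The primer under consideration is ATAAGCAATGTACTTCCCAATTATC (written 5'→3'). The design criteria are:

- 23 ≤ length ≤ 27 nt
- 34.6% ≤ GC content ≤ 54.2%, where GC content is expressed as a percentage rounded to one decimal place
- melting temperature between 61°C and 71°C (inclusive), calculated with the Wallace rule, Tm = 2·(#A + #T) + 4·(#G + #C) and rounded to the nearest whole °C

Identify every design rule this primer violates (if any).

Base counts: A=9, T=8, G=2, C=6 (length 25).
length: length 25 ✓
GC content: GC 8/25 = 32.0%, outside 34.6–54.2% ✗
Tm: Tm = 2·17 + 4·8 = 66°C ✓

Fails: GC content.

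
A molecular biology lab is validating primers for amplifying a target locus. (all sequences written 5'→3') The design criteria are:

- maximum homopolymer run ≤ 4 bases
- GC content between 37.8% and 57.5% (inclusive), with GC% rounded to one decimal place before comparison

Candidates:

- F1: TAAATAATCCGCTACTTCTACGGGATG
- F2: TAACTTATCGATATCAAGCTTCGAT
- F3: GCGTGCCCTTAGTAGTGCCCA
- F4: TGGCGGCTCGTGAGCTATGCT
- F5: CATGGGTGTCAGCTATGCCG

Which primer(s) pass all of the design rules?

F1 only.

F1 (27 nt, A=8 T=8 G=5 C=6): longest run = 3 ✓; GC 11/27 = 40.7% ✓ — passes.
F2 (25 nt, A=8 T=9 G=3 C=5): longest run = 2 ✓; GC 8/25 = 32.0%, outside 37.8–57.5% ✗ — fails.
F3 (21 nt, A=3 T=5 G=6 C=7): longest run = 3 ✓; GC 13/21 = 61.9%, outside 37.8–57.5% ✗ — fails.
F4 (21 nt, A=2 T=6 G=8 C=5): longest run = 2 ✓; GC 13/21 = 61.9%, outside 37.8–57.5% ✗ — fails.
F5 (20 nt, A=3 T=5 G=7 C=5): longest run = 3 ✓; GC 12/20 = 60.0%, outside 37.8–57.5% ✗ — fails.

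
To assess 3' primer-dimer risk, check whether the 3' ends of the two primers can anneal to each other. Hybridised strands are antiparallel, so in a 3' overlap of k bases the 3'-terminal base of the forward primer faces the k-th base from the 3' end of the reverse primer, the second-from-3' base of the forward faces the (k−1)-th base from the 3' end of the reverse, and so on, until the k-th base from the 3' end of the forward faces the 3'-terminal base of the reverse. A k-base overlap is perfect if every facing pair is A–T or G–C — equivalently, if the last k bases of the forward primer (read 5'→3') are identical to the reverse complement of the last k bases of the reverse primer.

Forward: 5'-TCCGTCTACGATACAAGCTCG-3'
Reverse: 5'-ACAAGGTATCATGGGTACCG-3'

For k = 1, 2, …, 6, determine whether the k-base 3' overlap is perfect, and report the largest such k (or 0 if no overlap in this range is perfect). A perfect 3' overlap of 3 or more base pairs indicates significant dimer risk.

Last 6 bases (5'→3') — forward …AGCTCG, reverse …GTACCG.
Reverse complement of the reverse primer's last 6 bases: CGGTAC; its first k bases are the reverse complement of the reverse primer's last k bases, so a perfect k-base overlap needs the forward primer's last k bases to equal them.
Comparing (forward last k vs required): k=1: G vs C ✗; k=2: CG vs CG ✓; k=3: TCG vs CGG ✗; k=4: CTCG vs CGGT ✗; k=5: GCTCG vs CGGTA ✗; k=6: AGCTCG vs CGGTAC ✗.
Only k = 2 is perfect, so the longest perfect 3' overlap is 2.

Longest perfect overlap: 2 complementary base pairs; below the dimer-risk threshold (threshold 3).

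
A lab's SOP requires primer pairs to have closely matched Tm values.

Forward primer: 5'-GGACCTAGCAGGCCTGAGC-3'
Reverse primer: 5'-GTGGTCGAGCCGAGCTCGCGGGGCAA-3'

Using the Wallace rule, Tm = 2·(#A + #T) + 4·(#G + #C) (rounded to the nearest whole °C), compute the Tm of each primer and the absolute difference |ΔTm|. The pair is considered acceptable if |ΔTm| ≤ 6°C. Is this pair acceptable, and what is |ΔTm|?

|ΔTm| = 26°C; the pair is not acceptable.

Forward: A=4 T=2 G=7 C=6 → Tm = 2·6 + 4·13 = 64°C.
Reverse: A=4 T=3 G=12 C=7 → Tm = 2·7 + 4·19 = 90°C.
|ΔTm| = |64 − 90| = 26°C, > 6°C.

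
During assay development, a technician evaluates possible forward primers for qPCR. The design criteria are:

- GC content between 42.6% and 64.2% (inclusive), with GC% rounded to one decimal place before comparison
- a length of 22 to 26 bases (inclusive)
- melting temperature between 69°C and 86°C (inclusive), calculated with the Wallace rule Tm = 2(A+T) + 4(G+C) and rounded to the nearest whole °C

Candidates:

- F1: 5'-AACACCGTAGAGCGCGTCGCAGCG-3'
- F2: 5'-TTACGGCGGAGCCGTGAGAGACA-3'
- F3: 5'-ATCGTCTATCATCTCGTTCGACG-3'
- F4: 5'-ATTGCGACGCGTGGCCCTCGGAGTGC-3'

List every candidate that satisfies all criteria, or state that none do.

F1 (24 nt, A=6 T=2 G=8 C=8): GC 16/24 = 66.7%, outside 42.6–64.2% ✗; length 24 ✓; Tm = 2·8 + 4·16 = 80°C ✓ — fails.
F2 (23 nt, A=6 T=3 G=9 C=5): GC 14/23 = 60.9% ✓; length 23 ✓; Tm = 2·9 + 4·14 = 74°C ✓ — passes.
F3 (23 nt, A=4 T=8 G=4 C=7): GC 11/23 = 47.8% ✓; length 23 ✓; Tm = 2·12 + 4·11 = 68°C, outside 69–86°C ✗ — fails.
F4 (26 nt, A=3 T=5 G=10 C=8): GC 18/26 = 69.2%, outside 42.6–64.2% ✗; length 26 ✓; Tm = 2·8 + 4·18 = 88°C, outside 69–86°C ✗ — fails.

F2 only.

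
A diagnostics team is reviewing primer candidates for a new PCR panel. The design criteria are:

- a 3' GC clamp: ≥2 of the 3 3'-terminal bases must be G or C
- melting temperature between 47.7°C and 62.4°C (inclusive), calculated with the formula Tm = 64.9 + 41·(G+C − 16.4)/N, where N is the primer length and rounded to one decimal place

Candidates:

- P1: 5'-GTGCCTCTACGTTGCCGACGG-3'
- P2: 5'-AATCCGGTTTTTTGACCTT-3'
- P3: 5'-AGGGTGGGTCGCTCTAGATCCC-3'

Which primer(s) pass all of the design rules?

P1 (21 nt, A=2 T=5 G=7 C=7): 3' end CGG has 3 G/C ✓; Tm = 64.9 + 41·(14 − 16.4)/21 = 60.2°C ✓ — passes.
P2 (19 nt, A=3 T=9 G=3 C=4): 3' end CTT has 1 G/C, need ≥2 ✗; Tm = 64.9 + 41·(7 − 16.4)/19 = 44.6°C, outside 47.7–62.4°C ✗ — fails.
P3 (22 nt, A=3 T=5 G=8 C=6): 3' end CCC has 3 G/C ✓; Tm = 64.9 + 41·(14 − 16.4)/22 = 60.4°C ✓ — passes.

P1 and P3.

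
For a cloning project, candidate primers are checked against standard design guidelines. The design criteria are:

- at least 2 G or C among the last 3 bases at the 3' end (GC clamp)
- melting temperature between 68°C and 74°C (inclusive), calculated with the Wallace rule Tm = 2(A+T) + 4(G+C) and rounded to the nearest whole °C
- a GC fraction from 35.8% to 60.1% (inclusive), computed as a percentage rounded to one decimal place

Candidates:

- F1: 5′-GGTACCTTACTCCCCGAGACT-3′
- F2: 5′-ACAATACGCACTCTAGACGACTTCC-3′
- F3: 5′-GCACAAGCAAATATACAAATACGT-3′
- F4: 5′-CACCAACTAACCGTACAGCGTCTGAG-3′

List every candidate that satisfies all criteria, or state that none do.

F2 only.

F1 (21 nt, A=4 T=5 G=4 C=8): 3' end ACT has 1 G/C, need ≥2 ✗; Tm = 2·9 + 4·12 = 66°C, outside 68–74°C ✗; GC 12/21 = 57.1% ✓ — fails.
F2 (25 nt, A=8 T=5 G=3 C=9): 3' end TCC has 2 G/C ✓; Tm = 2·13 + 4·12 = 74°C ✓; GC 12/25 = 48.0% ✓ — passes.
F3 (24 nt, A=12 T=4 G=3 C=5): 3' end CGT has 2 G/C ✓; Tm = 2·16 + 4·8 = 64°C, outside 68–74°C ✗; GC 8/24 = 33.3%, outside 35.8–60.1% ✗ — fails.
F4 (26 nt, A=8 T=4 G=5 C=9): 3' end GAG has 2 G/C ✓; Tm = 2·12 + 4·14 = 80°C, outside 68–74°C ✗; GC 14/26 = 53.8% ✓ — fails.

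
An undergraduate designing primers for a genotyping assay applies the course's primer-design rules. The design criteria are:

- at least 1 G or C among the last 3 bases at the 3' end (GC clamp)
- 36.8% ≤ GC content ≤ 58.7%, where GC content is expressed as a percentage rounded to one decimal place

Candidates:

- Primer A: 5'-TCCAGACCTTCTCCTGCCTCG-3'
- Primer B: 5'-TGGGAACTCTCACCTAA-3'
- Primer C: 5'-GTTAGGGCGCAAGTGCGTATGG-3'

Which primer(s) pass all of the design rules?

Primer A (21 nt, A=2 T=6 G=3 C=10): 3' end TCG has 2 G/C ✓; GC 13/21 = 61.9%, outside 36.8–58.7% ✗ — fails.
Primer B (17 nt, A=5 T=4 G=3 C=5): 3' end TAA has 0 G/C, need ≥1 ✗; GC 8/17 = 47.1% ✓ — fails.
Primer C (22 nt, A=4 T=5 G=10 C=3): 3' end TGG has 2 G/C ✓; GC 13/22 = 59.1%, outside 36.8–58.7% ✗ — fails.

None of the candidates satisfy all criteria.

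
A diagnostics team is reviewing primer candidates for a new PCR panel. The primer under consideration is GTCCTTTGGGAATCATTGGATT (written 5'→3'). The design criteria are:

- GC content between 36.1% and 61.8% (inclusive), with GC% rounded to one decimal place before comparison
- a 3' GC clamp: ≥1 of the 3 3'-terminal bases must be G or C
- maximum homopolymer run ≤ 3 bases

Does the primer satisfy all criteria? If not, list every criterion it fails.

Base counts: A=4, T=9, G=6, C=3 (length 22).
GC content: GC 9/22 = 40.9% ✓
GC clamp: 3' end ATT has 0 G/C, need ≥1 ✗
homopolymer run: longest run = 3 ✓

Fails: GC clamp.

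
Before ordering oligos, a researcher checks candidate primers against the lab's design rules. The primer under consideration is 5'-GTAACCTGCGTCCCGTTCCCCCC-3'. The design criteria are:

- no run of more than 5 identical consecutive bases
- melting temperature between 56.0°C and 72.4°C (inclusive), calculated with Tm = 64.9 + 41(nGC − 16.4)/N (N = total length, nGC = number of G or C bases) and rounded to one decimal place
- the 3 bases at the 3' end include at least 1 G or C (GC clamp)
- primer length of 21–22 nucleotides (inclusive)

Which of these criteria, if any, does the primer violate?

Fails: homopolymer run, length.

Base counts: A=2, T=5, G=4, C=12 (length 23).
homopolymer run: longest run = 6, exceeds 5 ✗
Tm: Tm = 64.9 + 41·(16 − 16.4)/23 = 64.2°C ✓
GC clamp: 3' end CCC has 3 G/C ✓
length: length 23, outside 21–22 ✗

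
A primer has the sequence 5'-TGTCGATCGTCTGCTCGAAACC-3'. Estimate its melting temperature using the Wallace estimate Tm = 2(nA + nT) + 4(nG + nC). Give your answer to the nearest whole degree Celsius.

Base counts: A=4, T=6, G=5, C=7 (length 22).
Tm = 2·(4+6) + 4·(5+7) = 2·10 + 4·12 = 20 + 48 = 68°C.

68°C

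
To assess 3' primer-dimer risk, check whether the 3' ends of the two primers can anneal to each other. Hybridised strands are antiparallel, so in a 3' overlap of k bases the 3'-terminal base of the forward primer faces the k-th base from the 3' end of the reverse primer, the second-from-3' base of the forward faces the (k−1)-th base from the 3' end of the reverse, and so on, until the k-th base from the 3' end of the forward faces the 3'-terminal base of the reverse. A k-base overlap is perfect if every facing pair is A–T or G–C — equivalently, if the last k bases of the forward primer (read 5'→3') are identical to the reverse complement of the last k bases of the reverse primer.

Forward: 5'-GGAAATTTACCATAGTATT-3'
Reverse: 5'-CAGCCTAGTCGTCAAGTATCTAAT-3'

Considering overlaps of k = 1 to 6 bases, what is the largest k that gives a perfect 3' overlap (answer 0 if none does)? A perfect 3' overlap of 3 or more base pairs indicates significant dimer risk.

Last 6 bases (5'→3') — forward …AGTATT, reverse …TCTAAT.
Reverse complement of the reverse primer's last 6 bases: ATTAGA; its first k bases are the reverse complement of the reverse primer's last k bases, so a perfect k-base overlap needs the forward primer's last k bases to equal them.
Comparing (forward last k vs required): k=1: T vs A ✗; k=2: TT vs AT ✗; k=3: ATT vs ATT ✓; k=4: TATT vs ATTA ✗; k=5: GTATT vs ATTAG ✗; k=6: AGTATT vs ATTAGA ✗.
Only k = 3 is perfect, so the longest perfect 3' overlap is 3.

Longest perfect overlap: 3 complementary base pairs; significant dimer risk (threshold 3).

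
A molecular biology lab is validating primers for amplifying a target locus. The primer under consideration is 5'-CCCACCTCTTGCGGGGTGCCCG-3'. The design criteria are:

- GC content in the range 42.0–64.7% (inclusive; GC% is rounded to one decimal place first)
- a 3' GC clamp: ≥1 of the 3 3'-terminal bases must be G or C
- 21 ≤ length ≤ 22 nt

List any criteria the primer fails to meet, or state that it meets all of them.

Base counts: A=1, T=4, G=7, C=10 (length 22).
GC content: GC 17/22 = 77.3%, outside 42.0–64.7% ✗
GC clamp: 3' end CCG has 3 G/C ✓
length: length 22 ✓

Fails: GC content.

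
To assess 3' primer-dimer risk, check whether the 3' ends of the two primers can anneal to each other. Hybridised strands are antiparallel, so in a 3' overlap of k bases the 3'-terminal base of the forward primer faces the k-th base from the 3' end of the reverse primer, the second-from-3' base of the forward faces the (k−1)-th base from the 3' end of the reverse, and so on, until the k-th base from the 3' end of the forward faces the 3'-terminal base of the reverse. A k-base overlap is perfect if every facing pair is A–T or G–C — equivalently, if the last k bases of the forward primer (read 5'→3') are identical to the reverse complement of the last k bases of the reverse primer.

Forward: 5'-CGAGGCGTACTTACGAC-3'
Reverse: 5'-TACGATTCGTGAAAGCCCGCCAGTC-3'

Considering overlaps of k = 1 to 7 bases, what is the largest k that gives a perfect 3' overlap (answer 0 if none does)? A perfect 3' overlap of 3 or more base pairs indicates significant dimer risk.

Longest perfect overlap: 3 complementary base pairs; significant dimer risk (threshold 3).

Last 7 bases (5'→3') — forward …TTACGAC, reverse …GCCAGTC.
Reverse complement of the reverse primer's last 7 bases: GACTGGC; its first k bases are the reverse complement of the reverse primer's last k bases, so a perfect k-base overlap needs the forward primer's last k bases to equal them.
Comparing (forward last k vs required): k=1: C vs G ✗; k=2: AC vs GA ✗; k=3: GAC vs GAC ✓; k=4: CGAC vs GACT ✗; k=5: ACGAC vs GACTG ✗; k=6: TACGAC vs GACTGG ✗; k=7: TTACGAC vs GACTGGC ✗.
Only k = 3 is perfect, so the longest perfect 3' overlap is 3.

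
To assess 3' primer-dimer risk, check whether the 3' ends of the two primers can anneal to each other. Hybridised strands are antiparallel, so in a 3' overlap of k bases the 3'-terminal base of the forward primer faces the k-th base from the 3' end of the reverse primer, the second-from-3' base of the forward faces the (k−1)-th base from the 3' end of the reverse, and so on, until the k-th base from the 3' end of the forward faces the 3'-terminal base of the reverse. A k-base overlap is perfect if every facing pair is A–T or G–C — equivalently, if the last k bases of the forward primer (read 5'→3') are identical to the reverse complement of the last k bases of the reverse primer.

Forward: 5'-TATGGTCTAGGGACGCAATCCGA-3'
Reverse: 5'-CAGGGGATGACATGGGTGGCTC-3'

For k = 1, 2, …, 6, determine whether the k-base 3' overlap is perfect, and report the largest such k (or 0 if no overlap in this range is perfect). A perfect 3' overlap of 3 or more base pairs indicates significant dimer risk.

Last 6 bases (5'→3') — forward …ATCCGA, reverse …TGGCTC.
Reverse complement of the reverse primer's last 6 bases: GAGCCA; its first k bases are the reverse complement of the reverse primer's last k bases, so a perfect k-base overlap needs the forward primer's last k bases to equal them.
Comparing (forward last k vs required): k=1: A vs G ✗; k=2: GA vs GA ✓; k=3: CGA vs GAG ✗; k=4: CCGA vs GAGC ✗; k=5: TCCGA vs GAGCC ✗; k=6: ATCCGA vs GAGCCA ✗.
Only k = 2 is perfect, so the longest perfect 3' overlap is 2.

Longest perfect overlap: 2 complementary base pairs; below the dimer-risk threshold (threshold 3).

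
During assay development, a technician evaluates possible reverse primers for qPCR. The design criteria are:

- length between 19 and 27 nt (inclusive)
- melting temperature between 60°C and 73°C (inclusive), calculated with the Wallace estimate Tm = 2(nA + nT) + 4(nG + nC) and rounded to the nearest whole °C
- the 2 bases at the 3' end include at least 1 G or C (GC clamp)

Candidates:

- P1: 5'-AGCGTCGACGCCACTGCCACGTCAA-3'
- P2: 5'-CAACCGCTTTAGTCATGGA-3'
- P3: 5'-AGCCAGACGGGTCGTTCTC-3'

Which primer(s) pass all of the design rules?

P3 only.

P1 (25 nt, A=6 T=3 G=6 C=10): length 25 ✓; Tm = 2·9 + 4·16 = 82°C, outside 60–73°C ✗; 3' end AA has 0 G/C, need ≥1 ✗ — fails.
P2 (19 nt, A=5 T=5 G=4 C=5): length 19 ✓; Tm = 2·10 + 4·9 = 56°C, outside 60–73°C ✗; 3' end GA has 1 G/C ✓ — fails.
P3 (19 nt, A=3 T=4 G=6 C=6): length 19 ✓; Tm = 2·7 + 4·12 = 62°C ✓; 3' end TC has 1 G/C ✓ — passes.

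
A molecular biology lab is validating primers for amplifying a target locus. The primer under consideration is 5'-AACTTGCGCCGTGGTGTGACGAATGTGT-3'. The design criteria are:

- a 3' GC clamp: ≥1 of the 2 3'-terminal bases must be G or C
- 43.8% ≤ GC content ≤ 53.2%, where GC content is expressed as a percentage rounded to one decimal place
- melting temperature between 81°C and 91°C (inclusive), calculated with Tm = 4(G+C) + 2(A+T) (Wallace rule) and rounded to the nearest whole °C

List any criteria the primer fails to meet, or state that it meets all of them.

Base counts: A=5, T=8, G=10, C=5 (length 28).
GC clamp: 3' end GT has 1 G/C ✓
GC content: GC 15/28 = 53.6%, outside 43.8–53.2% ✗
Tm: Tm = 2·13 + 4·15 = 86°C ✓

Fails: GC content.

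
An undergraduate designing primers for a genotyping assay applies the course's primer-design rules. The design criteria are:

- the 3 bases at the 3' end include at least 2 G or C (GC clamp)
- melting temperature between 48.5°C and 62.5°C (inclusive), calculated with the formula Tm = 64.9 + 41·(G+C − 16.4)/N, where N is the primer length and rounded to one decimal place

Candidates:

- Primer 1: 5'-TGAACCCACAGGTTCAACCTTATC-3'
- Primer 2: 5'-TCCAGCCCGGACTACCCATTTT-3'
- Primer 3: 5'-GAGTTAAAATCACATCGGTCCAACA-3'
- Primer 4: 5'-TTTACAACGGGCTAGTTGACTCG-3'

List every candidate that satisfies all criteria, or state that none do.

Primer 4 only.

Primer 1 (24 nt, A=7 T=6 G=3 C=8): 3' end ATC has 1 G/C, need ≥2 ✗; Tm = 64.9 + 41·(11 − 16.4)/24 = 55.7°C ✓ — fails.
Primer 2 (22 nt, A=4 T=6 G=3 C=9): 3' end TTT has 0 G/C, need ≥2 ✗; Tm = 64.9 + 41·(12 − 16.4)/22 = 56.7°C ✓ — fails.
Primer 3 (25 nt, A=10 T=5 G=4 C=6): 3' end ACA has 1 G/C, need ≥2 ✗; Tm = 64.9 + 41·(10 − 16.4)/25 = 54.4°C ✓ — fails.
Primer 4 (23 nt, A=5 T=7 G=6 C=5): 3' end TCG has 2 G/C ✓; Tm = 64.9 + 41·(11 − 16.4)/23 = 55.3°C ✓ — passes.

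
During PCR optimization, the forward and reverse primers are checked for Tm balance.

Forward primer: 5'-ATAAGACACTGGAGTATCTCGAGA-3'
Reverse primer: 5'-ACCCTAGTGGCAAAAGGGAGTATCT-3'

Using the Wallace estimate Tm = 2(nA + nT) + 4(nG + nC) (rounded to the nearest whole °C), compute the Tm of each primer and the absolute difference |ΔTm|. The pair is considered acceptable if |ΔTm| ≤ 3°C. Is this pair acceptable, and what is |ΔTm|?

Forward: A=9 T=5 G=6 C=4 → Tm = 2·14 + 4·10 = 68°C.
Reverse: A=8 T=5 G=7 C=5 → Tm = 2·13 + 4·12 = 74°C.
|ΔTm| = |68 − 74| = 6°C, > 3°C.

|ΔTm| = 6°C; the pair is not acceptable.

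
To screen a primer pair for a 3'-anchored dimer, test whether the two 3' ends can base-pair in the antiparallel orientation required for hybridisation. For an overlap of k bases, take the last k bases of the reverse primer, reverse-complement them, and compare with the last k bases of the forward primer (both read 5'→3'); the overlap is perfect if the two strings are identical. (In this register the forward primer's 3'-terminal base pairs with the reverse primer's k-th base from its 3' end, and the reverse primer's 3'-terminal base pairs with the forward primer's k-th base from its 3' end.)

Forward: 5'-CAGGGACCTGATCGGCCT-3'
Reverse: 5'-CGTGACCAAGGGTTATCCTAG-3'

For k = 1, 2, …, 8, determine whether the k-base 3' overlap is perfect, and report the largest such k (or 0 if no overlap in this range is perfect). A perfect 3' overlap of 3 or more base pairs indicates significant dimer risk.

Last 8 bases (5'→3') — forward …ATCGGCCT, reverse …TATCCTAG.
Reverse complement of the reverse primer's last 8 bases: CTAGGATA; its first k bases are the reverse complement of the reverse primer's last k bases, so a perfect k-base overlap needs the forward primer's last k bases to equal them.
Comparing (forward last k vs required): k=1: T vs C ✗; k=2: CT vs CT ✓; k=3: CCT vs CTA ✗; k=4: GCCT vs CTAG ✗; k=5: GGCCT vs CTAGG ✗; k=6: CGGCCT vs CTAGGA ✗; k=7: TCGGCCT vs CTAGGAT ✗; k=8: ATCGGCCT vs CTAGGATA ✗.
Only k = 2 is perfect, so the longest perfect 3' overlap is 2.

Longest perfect overlap: 2 complementary base pairs; below the dimer-risk threshold (threshold 3).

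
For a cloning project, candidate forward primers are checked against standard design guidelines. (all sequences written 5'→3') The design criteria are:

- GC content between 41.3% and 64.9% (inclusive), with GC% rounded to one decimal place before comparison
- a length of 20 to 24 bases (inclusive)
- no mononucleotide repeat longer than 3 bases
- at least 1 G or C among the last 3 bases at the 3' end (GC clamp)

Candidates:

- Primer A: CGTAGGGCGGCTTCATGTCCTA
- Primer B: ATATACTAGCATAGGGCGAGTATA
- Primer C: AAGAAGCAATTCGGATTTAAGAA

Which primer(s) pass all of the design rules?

Primer A (22 nt, A=3 T=6 G=7 C=6): GC 13/22 = 59.1% ✓; length 22 ✓; longest run = 3 ✓; 3' end CTA has 1 G/C ✓ — passes.
Primer B (24 nt, A=9 T=6 G=6 C=3): GC 9/24 = 37.5%, outside 41.3–64.9% ✗; length 24 ✓; longest run = 3 ✓; 3' end ATA has 0 G/C, need ≥1 ✗ — fails.
Primer C (23 nt, A=11 T=5 G=5 C=2): GC 7/23 = 30.4%, outside 41.3–64.9% ✗; length 23 ✓; longest run = 3 ✓; 3' end GAA has 1 G/C ✓ — fails.

Primer A only.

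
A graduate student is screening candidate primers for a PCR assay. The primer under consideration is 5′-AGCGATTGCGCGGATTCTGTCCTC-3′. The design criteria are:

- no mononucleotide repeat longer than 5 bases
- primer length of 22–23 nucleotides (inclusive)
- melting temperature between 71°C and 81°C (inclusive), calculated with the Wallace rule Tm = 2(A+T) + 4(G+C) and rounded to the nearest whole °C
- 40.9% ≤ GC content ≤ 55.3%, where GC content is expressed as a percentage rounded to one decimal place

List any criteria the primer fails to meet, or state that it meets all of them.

Fails: length, GC content.

Base counts: A=3, T=7, G=7, C=7 (length 24).
homopolymer run: longest run = 2 ✓
length: length 24, outside 22–23 ✗
Tm: Tm = 2·10 + 4·14 = 76°C ✓
GC content: GC 14/24 = 58.3%, outside 40.9–55.3% ✗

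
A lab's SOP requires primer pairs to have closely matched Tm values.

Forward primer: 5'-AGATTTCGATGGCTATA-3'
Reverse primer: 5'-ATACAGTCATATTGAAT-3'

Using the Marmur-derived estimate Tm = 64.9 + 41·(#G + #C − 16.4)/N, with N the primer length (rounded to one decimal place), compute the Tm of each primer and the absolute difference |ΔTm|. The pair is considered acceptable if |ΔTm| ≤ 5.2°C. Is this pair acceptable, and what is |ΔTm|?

|ΔTm| = 4.8°C; the pair is acceptable.

Forward: G+C = 6, N = 17 → Tm = 64.9 + 41·(6 − 16.4)/17 = 39.8°C.
Reverse: G+C = 4, N = 17 → Tm = 64.9 + 41·(4 − 16.4)/17 = 35.0°C.
|ΔTm| = |39.8 − 35.0| = 4.8°C, ≤ 5.2°C.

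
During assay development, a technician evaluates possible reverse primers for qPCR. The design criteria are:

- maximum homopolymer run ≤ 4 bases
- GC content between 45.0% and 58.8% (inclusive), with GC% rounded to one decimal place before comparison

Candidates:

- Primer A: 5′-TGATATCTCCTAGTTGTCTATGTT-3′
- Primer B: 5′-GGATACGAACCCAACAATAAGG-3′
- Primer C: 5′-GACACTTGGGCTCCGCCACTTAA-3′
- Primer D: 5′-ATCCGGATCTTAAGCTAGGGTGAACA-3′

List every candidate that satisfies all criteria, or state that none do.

Primer A (24 nt, A=4 T=12 G=4 C=4): longest run = 2 ✓; GC 8/24 = 33.3%, outside 45.0–58.8% ✗ — fails.
Primer B (22 nt, A=10 T=2 G=5 C=5): longest run = 3 ✓; GC 10/22 = 45.5% ✓ — passes.
Primer C (23 nt, A=5 T=5 G=5 C=8): longest run = 3 ✓; GC 13/23 = 56.5% ✓ — passes.
Primer D (26 nt, A=8 T=6 G=7 C=5): longest run = 3 ✓; GC 12/26 = 46.2% ✓ — passes.

Primer B, Primer C and Primer D.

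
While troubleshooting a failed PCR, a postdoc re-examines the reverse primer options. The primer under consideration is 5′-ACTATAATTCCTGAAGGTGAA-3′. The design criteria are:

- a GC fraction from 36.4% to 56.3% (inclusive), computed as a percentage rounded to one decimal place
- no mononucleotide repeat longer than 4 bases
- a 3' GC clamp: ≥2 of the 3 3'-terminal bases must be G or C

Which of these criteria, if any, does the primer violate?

Base counts: A=8, T=6, G=4, C=3 (length 21).
GC content: GC 7/21 = 33.3%, outside 36.4–56.3% ✗
homopolymer run: longest run = 2 ✓
GC clamp: 3' end GAA has 1 G/C, need ≥2 ✗

Fails: GC content, GC clamp.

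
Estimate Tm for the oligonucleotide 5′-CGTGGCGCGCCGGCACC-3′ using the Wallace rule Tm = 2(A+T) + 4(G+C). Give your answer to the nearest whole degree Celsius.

64°C

Base counts: A=1, T=1, G=7, C=8 (length 17).
Tm = 2·(1+1) + 4·(7+8) = 2·2 + 4·15 = 4 + 60 = 64°C.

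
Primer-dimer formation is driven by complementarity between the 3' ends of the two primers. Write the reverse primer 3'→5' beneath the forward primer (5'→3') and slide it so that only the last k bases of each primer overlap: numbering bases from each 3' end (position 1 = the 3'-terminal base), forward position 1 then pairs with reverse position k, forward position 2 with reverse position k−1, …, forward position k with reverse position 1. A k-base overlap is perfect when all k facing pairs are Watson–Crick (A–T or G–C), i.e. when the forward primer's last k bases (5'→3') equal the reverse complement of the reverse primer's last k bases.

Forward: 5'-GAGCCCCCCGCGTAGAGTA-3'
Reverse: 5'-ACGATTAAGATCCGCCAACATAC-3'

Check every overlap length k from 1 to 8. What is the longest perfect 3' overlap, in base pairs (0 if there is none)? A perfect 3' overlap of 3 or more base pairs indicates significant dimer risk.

Last 8 bases (5'→3') — forward …GTAGAGTA, reverse …CAACATAC.
Reverse complement of the reverse primer's last 8 bases: GTATGTTG; its first k bases are the reverse complement of the reverse primer's last k bases, so a perfect k-base overlap needs the forward primer's last k bases to equal them.
Comparing (forward last k vs required): k=1: A vs G ✗; k=2: TA vs GT ✗; k=3: GTA vs GTA ✓; k=4: AGTA vs GTAT ✗; k=5: GAGTA vs GTATG ✗; k=6: AGAGTA vs GTATGT ✗; k=7: TAGAGTA vs GTATGTT ✗; k=8: GTAGAGTA vs GTATGTTG ✗.
Only k = 3 is perfect, so the longest perfect 3' overlap is 3.

Longest perfect overlap: 3 complementary base pairs; significant dimer risk (threshold 3).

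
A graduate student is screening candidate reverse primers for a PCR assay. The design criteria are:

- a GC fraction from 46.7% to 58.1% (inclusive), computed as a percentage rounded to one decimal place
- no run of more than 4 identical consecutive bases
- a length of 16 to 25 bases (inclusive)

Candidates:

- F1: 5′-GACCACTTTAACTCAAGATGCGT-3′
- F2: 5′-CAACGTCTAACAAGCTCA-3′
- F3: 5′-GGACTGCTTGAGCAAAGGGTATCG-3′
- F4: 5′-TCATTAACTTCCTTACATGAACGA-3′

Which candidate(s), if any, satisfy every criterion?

F1 (23 nt, A=7 T=6 G=4 C=6): GC 10/23 = 43.5%, outside 46.7–58.1% ✗; longest run = 3 ✓; length 23 ✓ — fails.
F2 (18 nt, A=7 T=3 G=2 C=6): GC 8/18 = 44.4%, outside 46.7–58.1% ✗; longest run = 2 ✓; length 18 ✓ — fails.
F3 (24 nt, A=6 T=5 G=9 C=4): GC 13/24 = 54.2% ✓; longest run = 3 ✓; length 24 ✓ — passes.
F4 (24 nt, A=8 T=8 G=2 C=6): GC 8/24 = 33.3%, outside 46.7–58.1% ✗; longest run = 2 ✓; length 24 ✓ — fails.

F3 only.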